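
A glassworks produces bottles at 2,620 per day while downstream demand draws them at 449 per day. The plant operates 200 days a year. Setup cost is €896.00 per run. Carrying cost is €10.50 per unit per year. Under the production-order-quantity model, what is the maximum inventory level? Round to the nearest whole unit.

I_max ≈ 3,564 bottles

Annual demand D = 449 × 200 = 89,800.
Production build-up factor (1 − d/p) = 1 − 449/2,620 = 0.8286.
Q* = √(2DS / (H(1 − d/p))) = √(2 × 89,800 × 896 / (10.5 × 0.8286)).
= √(160,921,600 / 8.7006) ≈ 4300.642.
Maximum inventory = Q*(1 − d/p) = 4300.642 × 0.8286 ≈ 3563.623.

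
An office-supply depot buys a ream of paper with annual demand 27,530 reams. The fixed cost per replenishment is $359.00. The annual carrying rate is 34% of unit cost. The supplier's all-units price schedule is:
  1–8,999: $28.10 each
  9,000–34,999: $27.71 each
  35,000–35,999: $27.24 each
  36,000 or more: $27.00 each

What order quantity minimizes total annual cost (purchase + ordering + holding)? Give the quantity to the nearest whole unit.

Q* ≈ 1,438 reams

Holding cost per unit per year at price C is H = 0.34·C.
Evaluate total cost at each tier's feasible EOQ or, if the EOQ is below the tier, at the tier's minimum quantity.
EOQ at $28.10 = 1438.4 (feasible in tier 1): TC = 27,530×$28.10 + (27,530/1438.4)×359 + (1438.4/2)×0.34×$28.10 = $787,335.25.
EOQ at $27.71 = 1448.5 < 9000, so use break Q=9000: TC = 27,530×$27.71 + (27,530/9000.0)×359 + (9000.0/2)×0.34×$27.71 = $806,350.74.
EOQ at $27.24 = 1460.9 < 35000, so use break Q=35000: TC = 27,530×$27.24 + (27,530/35000.0)×359 + (35000.0/2)×0.34×$27.24 = $912,277.58.
EOQ at $27.00 = 1467.4 < 36000, so use break Q=36000: TC = 27,530×$27.00 + (27,530/36000.0)×359 + (36000.0/2)×0.34×$27.00 = $908,824.54.
Lowest total cost is $787,335.25 at Q = 1438.4.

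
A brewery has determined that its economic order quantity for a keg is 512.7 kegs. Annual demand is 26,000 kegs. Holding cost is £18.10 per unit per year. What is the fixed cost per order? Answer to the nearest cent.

S ≈ £91.50

Invert the EOQ relation Q*² = 2DS/H.
From Q* = √(2DS/H): S = Q*²H / (2D) = 512.7² × 18.1 / (2 × 26,000) = 91.4959.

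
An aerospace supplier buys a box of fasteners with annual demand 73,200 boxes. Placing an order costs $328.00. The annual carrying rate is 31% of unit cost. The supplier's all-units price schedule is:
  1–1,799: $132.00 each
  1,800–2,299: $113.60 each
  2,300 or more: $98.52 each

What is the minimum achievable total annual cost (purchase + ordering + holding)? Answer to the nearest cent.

Holding cost per unit per year at price C is H = 0.31·C.
Candidates are each tier's EOQ (if it falls in that tier) and each price-break quantity.
EOQ at $132.00 = 1083.3 (feasible in tier 1): TC = 73,200×$132.00 + (73,200/1083.3)×328 + (1083.3/2)×0.31×$132.00 = $9,706,727.71.
EOQ at $113.60 = 1167.7 < 1800, so use break Q=1800: TC = 73,200×$113.60 + (73,200/1800.0)×328 + (1800.0/2)×0.31×$113.60 = $8,360,553.07.
EOQ at $98.52 = 1253.9 < 2300, so use break Q=2300: TC = 73,200×$98.52 + (73,200/2300.0)×328 + (2300.0/2)×0.31×$98.52 = $7,257,225.34.
Lowest total cost among the candidates is at Q = 2300.0.

TC* ≈ $7,257,225.34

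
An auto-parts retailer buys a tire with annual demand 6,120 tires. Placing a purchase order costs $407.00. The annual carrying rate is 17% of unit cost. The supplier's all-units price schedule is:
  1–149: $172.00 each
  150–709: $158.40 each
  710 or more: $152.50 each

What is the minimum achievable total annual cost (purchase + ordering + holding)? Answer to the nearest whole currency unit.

TC* ≈ $946,012

Holding cost per unit per year at price C is H = 0.17·C.
Evaluate total cost at each tier's feasible EOQ or, if the EOQ is below the tier, at the tier's minimum quantity.
Tier 1 ($172.00): EOQ = 412.8 exceeds tier's upper bound 149, so this tier is dominated.
EOQ at $158.40 = 430.1 (feasible in tier 2): TC = 6,120×$158.40 + (6,120/430.1)×407 + (430.1/2)×0.17×$158.40 = $980,990.17.
EOQ at $152.50 = 438.4 < 710, so use break Q=710: TC = 6,120×$152.50 + (6,120/710.0)×407 + (710.0/2)×0.17×$152.50 = $946,011.60.
Lowest total cost among the candidates is at Q = 710.0.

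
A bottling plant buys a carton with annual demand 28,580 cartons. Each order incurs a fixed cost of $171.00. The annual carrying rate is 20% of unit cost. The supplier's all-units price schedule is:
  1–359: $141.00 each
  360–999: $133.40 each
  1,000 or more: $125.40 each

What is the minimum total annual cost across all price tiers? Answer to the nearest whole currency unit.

TC* ≈ $3,601,359

Holding cost per unit per year at price C is H = 0.20·C.
Evaluate total cost at each tier's feasible EOQ or, if the EOQ is below the tier, at the tier's minimum quantity.
Tier 1 ($141.00): EOQ = 588.7 exceeds tier's upper bound 359, so this tier is dominated.
EOQ at $133.40 = 605.3 (feasible in tier 2): TC = 28,580×$133.40 + (28,580/605.3)×171 + (605.3/2)×0.20×$133.40 = $3,828,720.68.
EOQ at $125.40 = 624.3 < 1000, so use break Q=1000: TC = 28,580×$125.40 + (28,580/1000.0)×171 + (1000.0/2)×0.20×$125.40 = $3,601,359.18.
Lowest total cost among the candidates is at Q = 1000.0.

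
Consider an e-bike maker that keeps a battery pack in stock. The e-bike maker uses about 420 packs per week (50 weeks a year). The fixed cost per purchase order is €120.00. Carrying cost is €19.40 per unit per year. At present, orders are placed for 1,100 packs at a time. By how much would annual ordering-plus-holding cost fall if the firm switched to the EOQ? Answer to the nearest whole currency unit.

Extra cost ≈ €3,073 per year

Annual demand D = 420 × 50 = 21,000.
EOQ = √(2DS/H) = √(2 × 21,000 × 120 / 19.4) ≈ 509.70.
Cost at Q* = (D/Q*)S + (Q*/2)H = √(2DSH) ≈ €9,888.17.
Cost at Q = 1,100: (21,000/1,100)×120 + (1,100/2)×19.4 = €2,290.91 + €10,670.00 = €12,960.91.
Excess = €12,960.91 − €9,888.17 = €3,072.73.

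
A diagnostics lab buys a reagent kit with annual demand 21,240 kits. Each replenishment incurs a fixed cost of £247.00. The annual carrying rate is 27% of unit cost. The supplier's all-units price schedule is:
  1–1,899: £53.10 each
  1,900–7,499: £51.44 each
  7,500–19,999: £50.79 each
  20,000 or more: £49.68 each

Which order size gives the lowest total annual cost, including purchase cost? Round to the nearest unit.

Holding cost per unit per year at price C is H = 0.27·C.
Candidates are each tier's EOQ (if it falls in that tier) and each price-break quantity.
EOQ at £53.10 = 855.5 (feasible in tier 1): TC = 21,240×£53.10 + (21,240/855.5)×247 + (855.5/2)×0.27×£53.10 = £1,140,109.07.
EOQ at £51.44 = 869.2 < 1900, so use break Q=1900: TC = 21,240×£51.44 + (21,240/1900.0)×247 + (1900.0/2)×0.27×£51.44 = £1,108,541.16.
EOQ at £50.79 = 874.7 < 7500, so use break Q=7500: TC = 21,240×£50.79 + (21,240/7500.0)×247 + (7500.0/2)×0.27×£50.79 = £1,130,903.98.
EOQ at £49.68 = 884.4 < 20000, so use break Q=20000: TC = 21,240×£49.68 + (21,240/20000.0)×247 + (20000.0/2)×0.27×£49.68 = £1,189,601.51.
Lowest total cost is £1,108,541.16 at Q = 1900.0.

Q* ≈ 1,900 kits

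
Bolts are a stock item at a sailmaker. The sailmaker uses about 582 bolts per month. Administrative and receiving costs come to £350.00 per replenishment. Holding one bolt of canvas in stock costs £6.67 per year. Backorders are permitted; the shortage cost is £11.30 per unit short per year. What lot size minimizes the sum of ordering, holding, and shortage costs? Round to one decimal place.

Q* ≈ 1,079.6 bolts

Annual demand D = 582 × 12 = 6,984.
With planned backorders, Q* = √(2DS/H) · √((H+B)/B).
√(2DS/H) = √(2 × 6,984 × 350 / 6.67) = 856.127.
√((H+B)/B) = √((6.67+11.3)/11.3) = 1.2611.
Q* ≈ 1079.625.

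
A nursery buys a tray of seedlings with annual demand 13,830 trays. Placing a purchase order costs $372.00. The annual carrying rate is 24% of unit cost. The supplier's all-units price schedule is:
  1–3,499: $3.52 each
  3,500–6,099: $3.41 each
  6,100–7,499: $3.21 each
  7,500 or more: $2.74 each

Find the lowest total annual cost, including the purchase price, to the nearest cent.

TC* ≈ $41,046.17

Holding cost per unit per year at price C is H = 0.24·C.
Evaluate total cost at each tier's feasible EOQ or, if the EOQ is below the tier, at the tier's minimum quantity.
EOQ at $3.52 = 3490.0 (feasible in tier 1): TC = 13,830×$3.52 + (13,830/3490.0)×372 + (3490.0/2)×0.24×$3.52 = $51,629.92.
EOQ at $3.41 = 3545.8 (feasible in tier 2): TC = 13,830×$3.41 + (13,830/3545.8)×372 + (3545.8/2)×0.24×$3.41 = $50,062.19.
EOQ at $3.21 = 3654.6 < 6100, so use break Q=6100: TC = 13,830×$3.21 + (13,830/6100.0)×372 + (6100.0/2)×0.24×$3.21 = $47,587.42.
EOQ at $2.74 = 3955.6 < 7500, so use break Q=7500: TC = 13,830×$2.74 + (13,830/7500.0)×372 + (7500.0/2)×0.24×$2.74 = $41,046.17.
Lowest total cost among the candidates is at Q = 7500.0.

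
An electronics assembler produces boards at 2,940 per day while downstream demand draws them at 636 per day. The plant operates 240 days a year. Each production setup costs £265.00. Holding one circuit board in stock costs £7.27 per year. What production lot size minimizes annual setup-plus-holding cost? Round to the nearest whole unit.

Annual demand D = 636 × 240 = 152,640.
Production build-up factor (1 − d/p) = 1 − 636/2,940 = 0.7837.
Q* = √(2DS / (H(1 − d/p))) = √(2 × 152,640 × 265 / (7.27 × 0.7837)).
= √(80,899,200 / 5.6973) ≈ 3768.229.

Q* ≈ 3,768 boards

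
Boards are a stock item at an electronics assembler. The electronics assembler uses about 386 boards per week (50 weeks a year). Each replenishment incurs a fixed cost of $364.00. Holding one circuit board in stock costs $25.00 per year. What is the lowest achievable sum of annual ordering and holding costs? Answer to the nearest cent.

TC* ≈ $18,741.93

Annual demand D = 386 × 50 = 19,300.
The optimal lot size = √(2DS/H) = √(2 × 19,300 × 364 / 25) ≈ 749.68.
At Q*, ordering cost (D/Q*)S equals holding cost (Q*/2)H, each = √(DSH/2).
Minimum total = √(2DSH) = √(2 × 19,300 × 364 × 25) ≈ 18741.932.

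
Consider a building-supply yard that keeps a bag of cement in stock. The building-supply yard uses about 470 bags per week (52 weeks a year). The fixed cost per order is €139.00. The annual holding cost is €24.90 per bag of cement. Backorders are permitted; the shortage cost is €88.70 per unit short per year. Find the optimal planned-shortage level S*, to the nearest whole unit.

S* ≈ 130 bags

Annual demand D = 470 × 52 = 24,440.
With planned backorders, Q* = √(2DS/H) · √((H+B)/B).
√(2DS/H) = √(2 × 24,440 × 139 / 24.9) = 522.364.
√((H+B)/B) = √((24.9+88.7)/88.7) = 1.1317.
Q* ≈ 591.154.
S* = Q* · H/(H+B) = 591.154 × 24.9/113.6 ≈ 129.575.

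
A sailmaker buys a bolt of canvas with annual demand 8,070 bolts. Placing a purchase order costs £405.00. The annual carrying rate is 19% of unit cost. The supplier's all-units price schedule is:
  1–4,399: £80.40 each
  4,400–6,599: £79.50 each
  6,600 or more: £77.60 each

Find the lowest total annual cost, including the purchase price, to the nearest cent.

TC* ≈ £658,820.73

Holding cost per unit per year at price C is H = 0.19·C.
Candidates are each tier's EOQ (if it falls in that tier) and each price-break quantity.
EOQ at £80.40 = 654.1 (feasible in tier 1): TC = 8,070×£80.40 + (8,070/654.1)×405 + (654.1/2)×0.19×£80.40 = £658,820.73.
EOQ at £79.50 = 657.8 < 4400, so use break Q=4400: TC = 8,070×£79.50 + (8,070/4400.0)×405 + (4400.0/2)×0.19×£79.50 = £675,538.81.
EOQ at £77.60 = 665.8 < 6600, so use break Q=6600: TC = 8,070×£77.60 + (8,070/6600.0)×405 + (6600.0/2)×0.19×£77.60 = £675,382.40.
Lowest total cost among the candidates is at Q = 654.1.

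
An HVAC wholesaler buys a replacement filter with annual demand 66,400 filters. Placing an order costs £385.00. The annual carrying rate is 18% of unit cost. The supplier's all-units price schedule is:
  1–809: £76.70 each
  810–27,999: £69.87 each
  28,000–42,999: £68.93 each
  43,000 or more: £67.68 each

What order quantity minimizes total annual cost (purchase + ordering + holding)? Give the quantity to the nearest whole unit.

Holding cost per unit per year at price C is H = 0.18·C.
Evaluate total cost at each tier's feasible EOQ or, if the EOQ is below the tier, at the tier's minimum quantity.
Tier 1 (£76.70): EOQ = 1924.4 exceeds tier's upper bound 809, so this tier is dominated.
EOQ at £69.87 = 2016.3 (feasible in tier 2): TC = 66,400×£69.87 + (66,400/2016.3)×385 + (2016.3/2)×0.18×£69.87 = £4,664,725.77.
EOQ at £68.93 = 2030.0 < 28000, so use break Q=28000: TC = 66,400×£68.93 + (66,400/28000.0)×385 + (28000.0/2)×0.18×£68.93 = £4,751,568.60.
EOQ at £67.68 = 2048.6 < 43000, so use break Q=43000: TC = 66,400×£67.68 + (66,400/43000.0)×385 + (43000.0/2)×0.18×£67.68 = £4,756,468.11.
Lowest total cost is £4,664,725.77 at Q = 2016.3.

Q* ≈ 2,016 filters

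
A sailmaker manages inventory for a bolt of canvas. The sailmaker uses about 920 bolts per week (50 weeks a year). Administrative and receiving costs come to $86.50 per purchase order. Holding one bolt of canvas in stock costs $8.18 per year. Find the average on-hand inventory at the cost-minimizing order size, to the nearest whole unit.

Average inventory ≈ 493 bolts

Annual demand D = 920 × 50 = 46,000.
Q* = √(2DS/H) = √(2 × 46,000 × 86.5 / 8.18) ≈ 986.34.
Average inventory = Q*/2 ≈ 986.34 / 2 = 493.168.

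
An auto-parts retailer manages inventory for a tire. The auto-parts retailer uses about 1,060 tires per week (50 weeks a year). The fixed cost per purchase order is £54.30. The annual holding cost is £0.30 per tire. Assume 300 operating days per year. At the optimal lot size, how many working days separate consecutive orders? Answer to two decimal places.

T ≈ 24.79 days

Annual demand D = 1,060 × 50 = 53,000.
Q* = √(2DS/H) = √(2 × 53,000 × 54.3 / 0.3) ≈ 4380.18.
Cycle time = Q*/D × 300 = 4380.18 / 53,000 × 300 ≈ 24.793 days.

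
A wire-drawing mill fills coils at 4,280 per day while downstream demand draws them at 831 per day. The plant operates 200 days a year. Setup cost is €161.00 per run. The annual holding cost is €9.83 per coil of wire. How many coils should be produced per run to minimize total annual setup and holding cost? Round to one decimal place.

Annual demand D = 831 × 200 = 166,200.
Production build-up factor (1 − d/p) = 1 − 831/4,280 = 0.8058.
Q* = √(2DS / (H(1 − d/p))) = √(2 × 166,200 × 161 / (9.83 × 0.8058)).
= √(53,516,400 / 7.9214) ≈ 2599.214.

Q* ≈ 2,599.2 coils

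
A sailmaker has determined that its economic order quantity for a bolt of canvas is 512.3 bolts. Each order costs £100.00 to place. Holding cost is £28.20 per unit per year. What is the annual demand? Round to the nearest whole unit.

D ≈ 37,006 bolts per year

Squaring Q* = √(2DS/H) gives Q*² = 2DS/H.
From Q* = √(2DS/H): D = Q*²H / (2S) = 512.3² × 28.2 / (2 × 100) = 37005.632.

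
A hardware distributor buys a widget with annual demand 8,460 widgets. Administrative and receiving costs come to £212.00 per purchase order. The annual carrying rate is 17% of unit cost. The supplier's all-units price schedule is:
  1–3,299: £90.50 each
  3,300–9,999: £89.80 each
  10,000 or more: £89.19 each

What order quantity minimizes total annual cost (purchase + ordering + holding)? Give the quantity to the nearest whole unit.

Holding cost per unit per year at price C is H = 0.17·C.
Candidates are each tier's EOQ (if it falls in that tier) and each price-break quantity.
EOQ at £90.50 = 482.9 (feasible in tier 1): TC = 8,460×£90.50 + (8,460/482.9)×212 + (482.9/2)×0.17×£90.50 = £773,058.77.
EOQ at £89.80 = 484.7 < 3300, so use break Q=3300: TC = 8,460×£89.80 + (8,460/3300.0)×212 + (3300.0/2)×0.17×£89.80 = £785,440.39.
EOQ at £89.19 = 486.4 < 10000, so use break Q=10000: TC = 8,460×£89.19 + (8,460/10000.0)×212 + (10000.0/2)×0.17×£89.19 = £830,538.25.
Lowest total cost is £773,058.77 at Q = 482.9.

Q* ≈ 483 widgets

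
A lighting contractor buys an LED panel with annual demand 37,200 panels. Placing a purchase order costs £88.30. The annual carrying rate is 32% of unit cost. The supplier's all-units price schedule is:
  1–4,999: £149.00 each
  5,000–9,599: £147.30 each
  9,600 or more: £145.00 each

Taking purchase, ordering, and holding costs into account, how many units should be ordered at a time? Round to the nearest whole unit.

Q* ≈ 371 panels

Holding cost per unit per year at price C is H = 0.32·C.
Evaluate total cost at each tier's feasible EOQ or, if the EOQ is below the tier, at the tier's minimum quantity.
EOQ at £149.00 = 371.2 (feasible in tier 1): TC = 37,200×£149.00 + (37,200/371.2)×88.3 + (371.2/2)×0.32×£149.00 = £5,560,498.44.
EOQ at £147.30 = 373.3 < 5000, so use break Q=5000: TC = 37,200×£147.30 + (37,200/5000.0)×88.3 + (5000.0/2)×0.32×£147.30 = £5,598,056.95.
EOQ at £145.00 = 376.3 < 9600, so use break Q=9600: TC = 37,200×£145.00 + (37,200/9600.0)×88.3 + (9600.0/2)×0.32×£145.00 = £5,617,062.16.
Lowest total cost is £5,560,498.44 at Q = 371.2.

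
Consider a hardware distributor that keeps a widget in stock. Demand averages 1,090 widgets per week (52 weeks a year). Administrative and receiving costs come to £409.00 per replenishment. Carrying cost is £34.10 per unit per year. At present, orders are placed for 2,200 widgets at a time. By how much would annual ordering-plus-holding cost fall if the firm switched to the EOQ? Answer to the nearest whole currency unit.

Annual demand D = 1,090 × 52 = 56,680.
EOQ = √(2DS/H) = √(2 × 56,680 × 409 / 34.1) ≈ 1166.04.
Cost at Q* = (D/Q*)S + (Q*/2)H = √(2DSH) ≈ £39,762.05.
Cost at Q = 2,200: (56,680/2,200)×409 + (2,200/2)×34.1 = £10,537.33 + £37,510.00 = £48,047.33.
Excess = £48,047.33 − £39,762.05 = £8,285.28.

Extra cost ≈ £8,285 per year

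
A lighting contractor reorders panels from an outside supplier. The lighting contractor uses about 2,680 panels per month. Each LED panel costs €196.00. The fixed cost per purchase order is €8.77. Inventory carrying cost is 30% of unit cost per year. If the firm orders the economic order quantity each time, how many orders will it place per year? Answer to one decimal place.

Annual demand D = 2,680 × 12 = 32,160.
Holding cost H = 0.30 × €196.00 = €58.8000 per unit per year.
EOQ = √(2DS/H) = √(2 × 32,160 × 8.77 / 58.8) ≈ 97.95.
Orders per year = D / Q* = 32,160 / 97.95 ≈ 328.346.

N ≈ 328.3 orders per year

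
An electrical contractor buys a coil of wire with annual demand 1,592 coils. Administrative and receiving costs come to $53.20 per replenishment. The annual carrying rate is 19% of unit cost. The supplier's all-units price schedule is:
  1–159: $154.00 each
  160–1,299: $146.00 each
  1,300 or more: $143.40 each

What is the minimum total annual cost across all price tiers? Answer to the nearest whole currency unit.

TC* ≈ $235,181

Holding cost per unit per year at price C is H = 0.19·C.
Evaluate total cost at each tier's feasible EOQ or, if the EOQ is below the tier, at the tier's minimum quantity.
EOQ at $154.00 = 76.1 (feasible in tier 1): TC = 1,592×$154.00 + (1,592/76.1)×53.2 + (76.1/2)×0.19×$154.00 = $247,394.28.
EOQ at $146.00 = 78.1 < 160, so use break Q=160: TC = 1,592×$146.00 + (1,592/160.0)×53.2 + (160.0/2)×0.19×$146.00 = $235,180.54.
EOQ at $143.40 = 78.8 < 1300, so use break Q=1300: TC = 1,592×$143.40 + (1,592/1300.0)×53.2 + (1300.0/2)×0.19×$143.40 = $246,067.85.
Lowest total cost among the candidates is at Q = 160.0.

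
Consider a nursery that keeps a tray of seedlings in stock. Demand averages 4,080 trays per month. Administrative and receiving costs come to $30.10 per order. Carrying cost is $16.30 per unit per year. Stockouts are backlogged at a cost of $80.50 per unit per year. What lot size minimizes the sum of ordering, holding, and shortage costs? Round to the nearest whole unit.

Q* ≈ 466 trays

Annual demand D = 4,080 × 12 = 48,960.
With planned backorders, Q* = √(2DS/H) · √((H+B)/B).
√(2DS/H) = √(2 × 48,960 × 30.1 / 16.3) = 425.231.
√((H+B)/B) = √((16.3+80.5)/80.5) = 1.0966.
Q* ≈ 466.299.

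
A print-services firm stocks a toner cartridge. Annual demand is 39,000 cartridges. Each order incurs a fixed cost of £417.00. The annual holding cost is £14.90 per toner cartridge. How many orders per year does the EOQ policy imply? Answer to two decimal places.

N ≈ 26.40 orders per year

Q* = √(2DS/H) = √(2 × 39,000 × 417 / 14.9) ≈ 1477.48.
Orders per year = D / Q* = 39,000 / 1477.48 ≈ 26.396.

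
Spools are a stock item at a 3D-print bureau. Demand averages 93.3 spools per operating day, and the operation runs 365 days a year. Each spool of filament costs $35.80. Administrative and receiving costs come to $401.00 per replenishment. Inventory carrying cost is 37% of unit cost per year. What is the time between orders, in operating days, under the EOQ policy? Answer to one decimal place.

Annual demand D = 93.3 × 365 = 34,054.5.
Holding cost H = 0.37 × $35.80 = $13.2460 per unit per year.
Q* = √(2DS/H) = √(2 × 34,054.5 × 401 / 13.246) ≈ 1435.93.
Cycle time = Q*/D × 365 = 1435.93 / 34,054.5 × 365 ≈ 15.390 days.

T ≈ 15.4 days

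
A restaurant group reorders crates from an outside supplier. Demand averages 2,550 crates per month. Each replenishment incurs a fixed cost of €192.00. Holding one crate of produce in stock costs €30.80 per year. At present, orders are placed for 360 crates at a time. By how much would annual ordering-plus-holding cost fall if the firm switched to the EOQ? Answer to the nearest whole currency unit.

Annual demand D = 2,550 × 12 = 30,600.
EOQ = √(2DS/H) = √(2 × 30,600 × 192 / 30.8) ≈ 617.66.
Cost at Q* = (D/Q*)S + (Q*/2)H = √(2DSH) ≈ €19,023.99.
Cost at Q = 360: (30,600/360)×192 + (360/2)×30.8 = €16,320.00 + €5,544.00 = €21,864.00.
Excess = €21,864.00 − €19,023.99 = €2,840.01.

Extra cost ≈ €2,840 per year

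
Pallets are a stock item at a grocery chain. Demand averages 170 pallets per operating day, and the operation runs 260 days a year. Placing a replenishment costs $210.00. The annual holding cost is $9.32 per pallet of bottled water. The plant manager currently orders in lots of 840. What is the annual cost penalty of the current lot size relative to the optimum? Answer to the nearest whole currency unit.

Extra cost ≈ $1,811 per year

Annual demand D = 170 × 260 = 44,200.
EOQ = √(2DS/H) = √(2 × 44,200 × 210 / 9.32) ≈ 1411.33.
Cost at Q* = (D/Q*)S + (Q*/2)H = √(2DSH) ≈ $13,153.57.
Cost at Q = 840: (44,200/840)×210 + (840/2)×9.32 = $11,050.00 + $3,914.40 = $14,964.40.
Excess = $14,964.40 − $13,153.57 = $1,810.83.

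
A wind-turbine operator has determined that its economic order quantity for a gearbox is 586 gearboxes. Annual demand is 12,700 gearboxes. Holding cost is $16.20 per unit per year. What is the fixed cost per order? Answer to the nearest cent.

S ≈ $219.02

Squaring Q* = √(2DS/H) gives Q*² = 2DS/H.
From Q* = √(2DS/H): S = Q*²H / (2D) = 586² × 16.2 / (2 × 12,700) = 219.0163.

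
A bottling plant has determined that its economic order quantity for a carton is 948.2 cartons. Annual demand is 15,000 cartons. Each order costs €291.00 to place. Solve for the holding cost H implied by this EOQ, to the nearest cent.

Invert the EOQ relation Q*² = 2DS/H.
From Q* = √(2DS/H): H = 2DS / Q*² = 2 × 15,000 × 291 / 948.2² = 9.7099.

H ≈ €9.71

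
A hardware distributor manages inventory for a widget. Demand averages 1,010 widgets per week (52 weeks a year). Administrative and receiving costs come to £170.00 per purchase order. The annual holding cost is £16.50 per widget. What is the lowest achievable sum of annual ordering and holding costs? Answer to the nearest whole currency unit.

TC* ≈ £17,165

Annual demand D = 1,010 × 52 = 52,520.
Q* = √(2DS/H) = √(2 × 52,520 × 170 / 16.5) ≈ 1040.30.
At Q*, ordering cost (D/Q*)S equals holding cost (Q*/2)H, each = √(DSH/2).
Minimum total = √(2DSH) = √(2 × 52,520 × 170 × 16.5) ≈ 17164.999.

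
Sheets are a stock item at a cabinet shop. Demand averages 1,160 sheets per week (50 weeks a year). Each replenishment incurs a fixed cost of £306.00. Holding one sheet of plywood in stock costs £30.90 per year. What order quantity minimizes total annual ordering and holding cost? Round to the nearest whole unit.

Annual demand D = 1,160 × 50 = 58,000.
EOQ = √(2DS / H) = √(2 × 58,000 × 306 / 30.9).
= √(35,496,000 / 30.9) = √1,148,737.8641 ≈ 1071.792.

Q* ≈ 1,072 sheets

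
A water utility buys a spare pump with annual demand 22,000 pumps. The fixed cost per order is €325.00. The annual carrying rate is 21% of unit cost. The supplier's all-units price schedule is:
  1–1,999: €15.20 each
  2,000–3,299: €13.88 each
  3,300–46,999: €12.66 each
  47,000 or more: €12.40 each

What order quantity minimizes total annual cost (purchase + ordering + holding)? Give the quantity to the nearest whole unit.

Q* ≈ 3,300 pumps

Holding cost per unit per year at price C is H = 0.21·C.
Evaluate total cost at each tier's feasible EOQ or, if the EOQ is below the tier, at the tier's minimum quantity.
Tier 1 (€15.20): EOQ = 2116.6 exceeds tier's upper bound 1999, so this tier is dominated.
EOQ at €13.88 = 2214.9 (feasible in tier 2): TC = 22,000×€13.88 + (22,000/2214.9)×325 + (2214.9/2)×0.21×€13.88 = €311,816.13.
EOQ at €12.66 = 2319.2 < 3300, so use break Q=3300: TC = 22,000×€12.66 + (22,000/3300.0)×325 + (3300.0/2)×0.21×€12.66 = €285,073.36.
EOQ at €12.40 = 2343.4 < 47000, so use break Q=47000: TC = 22,000×€12.40 + (22,000/47000.0)×325 + (47000.0/2)×0.21×€12.40 = €334,146.13.
Lowest total cost is €285,073.36 at Q = 3300.0.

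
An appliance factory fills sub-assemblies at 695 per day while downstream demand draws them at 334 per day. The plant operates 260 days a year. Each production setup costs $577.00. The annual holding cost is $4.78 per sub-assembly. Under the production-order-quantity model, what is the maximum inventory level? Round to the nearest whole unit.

Annual demand D = 334 × 260 = 86,840.
Production build-up factor (1 − d/p) = 1 − 334/695 = 0.5194.
Q* = √(2DS / (H(1 − d/p))) = √(2 × 86,840 × 577 / (4.78 × 0.5194)).
= √(100,213,360 / 2.4828) ≈ 6353.129.
Maximum inventory = Q*(1 − d/p) = 6353.129 × 0.5194 ≈ 3299.971.

I_max ≈ 3,300 sub-assemblies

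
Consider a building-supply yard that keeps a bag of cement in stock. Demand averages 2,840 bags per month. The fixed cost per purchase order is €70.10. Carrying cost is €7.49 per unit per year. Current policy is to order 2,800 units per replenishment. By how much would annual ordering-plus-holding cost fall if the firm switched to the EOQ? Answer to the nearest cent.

Annual demand D = 2,840 × 12 = 34,080.
EOQ = √(2DS/H) = √(2 × 34,080 × 70.1 / 7.49) ≈ 798.70.
Cost at Q* = (D/Q*)S + (Q*/2)H = √(2DSH) ≈ €5,982.25.
Cost at Q = 2,800: (34,080/2,800)×70.1 + (2,800/2)×7.49 = €853.22 + €10,486.00 = €11,339.22.
Excess = €11,339.22 − €5,982.25 = €5,356.97.

Extra cost ≈ €5,356.97 per year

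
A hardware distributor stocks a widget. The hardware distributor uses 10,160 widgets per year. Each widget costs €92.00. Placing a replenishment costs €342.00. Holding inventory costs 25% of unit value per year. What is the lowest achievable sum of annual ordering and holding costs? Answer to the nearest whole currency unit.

Holding cost H = 0.25 × €92.00 = €23.0000 per unit per year.
Q* = √(2DS/H) = √(2 × 10,160 × 342 / 23) ≈ 549.68.
At the optimum the two cost components are equal, so total cost = 2·(Q*/2)H = Q*·H.
Minimum total = √(2DSH) = √(2 × 10,160 × 342 × 23) ≈ 12642.671.

TC* ≈ €12,643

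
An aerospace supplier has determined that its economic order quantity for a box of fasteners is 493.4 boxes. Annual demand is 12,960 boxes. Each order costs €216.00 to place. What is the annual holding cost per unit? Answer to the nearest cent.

Squaring Q* = √(2DS/H) gives Q*² = 2DS/H.
From Q* = √(2DS/H): H = 2DS / Q*² = 2 × 12,960 × 216 / 493.4² = 22.9980.

H ≈ €23.00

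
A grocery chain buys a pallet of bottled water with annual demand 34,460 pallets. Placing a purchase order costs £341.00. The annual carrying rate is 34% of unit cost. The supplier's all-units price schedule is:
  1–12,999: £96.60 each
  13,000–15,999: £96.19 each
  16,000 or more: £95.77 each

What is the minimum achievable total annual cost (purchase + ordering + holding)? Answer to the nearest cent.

Holding cost per unit per year at price C is H = 0.34·C.
Candidates are each tier's EOQ (if it falls in that tier) and each price-break quantity.
EOQ at £96.60 = 845.9 (feasible in tier 1): TC = 34,460×£96.60 + (34,460/845.9)×341 + (845.9/2)×0.34×£96.60 = £3,356,618.92.
EOQ at £96.19 = 847.7 < 13000, so use break Q=13000: TC = 34,460×£96.19 + (34,460/13000.0)×341 + (13000.0/2)×0.34×£96.19 = £3,528,191.21.
EOQ at £95.77 = 849.6 < 16000, so use break Q=16000: TC = 34,460×£95.77 + (34,460/16000.0)×341 + (16000.0/2)×0.34×£95.77 = £3,561,463.03.
Lowest total cost among the candidates is at Q = 845.9.

TC* ≈ £3,356,618.92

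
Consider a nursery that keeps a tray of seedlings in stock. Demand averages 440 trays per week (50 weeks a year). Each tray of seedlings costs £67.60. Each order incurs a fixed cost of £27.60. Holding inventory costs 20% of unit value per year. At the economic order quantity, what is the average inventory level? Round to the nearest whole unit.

Average inventory ≈ 150 trays

Annual demand D = 440 × 50 = 22,000.
Holding cost H = 0.20 × £67.60 = £13.5200 per unit per year.
The optimal lot size = √(2DS/H) = √(2 × 22,000 × 27.6 / 13.52) ≈ 299.70.
Average inventory = Q*/2 ≈ 299.70 / 2 = 149.852.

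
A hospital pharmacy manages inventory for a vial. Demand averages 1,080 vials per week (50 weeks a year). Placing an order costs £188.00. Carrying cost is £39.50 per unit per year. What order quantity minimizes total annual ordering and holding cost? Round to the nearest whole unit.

Annual demand D = 1,080 × 50 = 54,000.
EOQ = √(2DS / H) = √(2 × 54,000 × 188 / 39.5).
= √(20,304,000 / 39.5) = √514,025.3165 ≈ 716.956.

Q* ≈ 717 vials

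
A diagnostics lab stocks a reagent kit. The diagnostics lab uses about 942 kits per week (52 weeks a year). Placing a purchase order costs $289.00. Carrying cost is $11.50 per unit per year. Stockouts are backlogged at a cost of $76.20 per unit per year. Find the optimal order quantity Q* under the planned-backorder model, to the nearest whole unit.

Annual demand D = 942 × 52 = 48,984.
With planned backorders, Q* = √(2DS/H) · √((H+B)/B).
√(2DS/H) = √(2 × 48,984 × 289 / 11.5) = 1569.069.
√((H+B)/B) = √((11.5+76.2)/76.2) = 1.0728.
Q* ≈ 1683.311.

Q* ≈ 1,683 kits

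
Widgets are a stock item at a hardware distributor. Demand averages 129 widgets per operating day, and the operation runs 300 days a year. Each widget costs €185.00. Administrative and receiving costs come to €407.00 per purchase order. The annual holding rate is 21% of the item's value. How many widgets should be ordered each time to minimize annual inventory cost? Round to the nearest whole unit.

Q* ≈ 900 widgets

Annual demand D = 129 × 300 = 38,700.
Holding cost H = 0.21 × €185.00 = €38.8500 per unit per year.
EOQ = √(2DS / H) = √(2 × 38,700 × 407 / 38.85).
= √(31,501,800 / 38.85) = √810,857.1429 ≈ 900.476.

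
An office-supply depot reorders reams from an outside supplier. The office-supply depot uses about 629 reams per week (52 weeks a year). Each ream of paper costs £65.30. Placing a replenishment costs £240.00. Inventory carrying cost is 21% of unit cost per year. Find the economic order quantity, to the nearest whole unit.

Annual demand D = 629 × 52 = 32,708.
Holding cost H = 0.21 × £65.30 = £13.7130 per unit per year.
EOQ = √(2DS / H) = √(2 × 32,708 × 240 / 13.713).
= √(15,699,840 / 13.713) = √1,144,887.3332 ≈ 1069.994.

Q* ≈ 1,070 reams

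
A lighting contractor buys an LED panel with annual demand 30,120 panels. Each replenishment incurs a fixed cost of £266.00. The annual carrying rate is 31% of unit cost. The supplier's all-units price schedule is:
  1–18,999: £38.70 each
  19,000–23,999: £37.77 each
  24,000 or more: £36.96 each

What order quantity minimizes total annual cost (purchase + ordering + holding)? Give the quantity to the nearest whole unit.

Holding cost per unit per year at price C is H = 0.31·C.
Candidates are each tier's EOQ (if it falls in that tier) and each price-break quantity.
EOQ at £38.70 = 1155.7 (feasible in tier 1): TC = 30,120×£38.70 + (30,120/1155.7)×266 + (1155.7/2)×0.31×£38.70 = £1,179,508.99.
EOQ at £37.77 = 1169.8 < 19000, so use break Q=19000: TC = 30,120×£37.77 + (30,120/19000.0)×266 + (19000.0/2)×0.31×£37.77 = £1,249,286.73.
EOQ at £36.96 = 1182.6 < 24000, so use break Q=24000: TC = 30,120×£36.96 + (30,120/24000.0)×266 + (24000.0/2)×0.31×£36.96 = £1,251,060.23.
Lowest total cost is £1,179,508.99 at Q = 1155.7.

Q* ≈ 1,156 panels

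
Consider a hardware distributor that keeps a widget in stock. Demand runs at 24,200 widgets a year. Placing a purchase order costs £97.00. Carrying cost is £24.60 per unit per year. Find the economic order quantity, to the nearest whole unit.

EOQ = √(2DS / H) = √(2 × 24,200 × 97 / 24.6).
= √(4,694,800 / 24.6) = √190,845.5285 ≈ 436.859.

Q* ≈ 437 widgets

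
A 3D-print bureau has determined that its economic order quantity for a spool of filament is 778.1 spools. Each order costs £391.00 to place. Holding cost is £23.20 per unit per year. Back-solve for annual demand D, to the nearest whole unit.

D ≈ 17,962 spools per year

Squaring Q* = √(2DS/H) gives Q*² = 2DS/H.
From Q* = √(2DS/H): D = Q*²H / (2S) = 778.1² × 23.2 / (2 × 391) = 17961.891.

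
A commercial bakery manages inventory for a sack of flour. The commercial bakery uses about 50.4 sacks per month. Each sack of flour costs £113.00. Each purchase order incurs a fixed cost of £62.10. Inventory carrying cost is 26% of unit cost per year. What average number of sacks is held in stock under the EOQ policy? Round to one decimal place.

Average inventory ≈ 25.3 sacks

Annual demand D = 50.4 × 12 = 604.8.
Holding cost H = 0.26 × £113.00 = £29.3800 per unit per year.
Q* = √(2DS/H) = √(2 × 604.8 × 62.1 / 29.38) ≈ 50.56.
Average inventory = Q*/2 ≈ 50.56 / 2 = 25.282.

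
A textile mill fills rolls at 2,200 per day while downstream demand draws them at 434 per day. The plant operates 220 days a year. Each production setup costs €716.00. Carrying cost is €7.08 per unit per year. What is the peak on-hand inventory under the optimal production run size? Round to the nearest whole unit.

I_max ≈ 3,937 rolls

Annual demand D = 434 × 220 = 95,480.
Production build-up factor (1 − d/p) = 1 − 434/2,200 = 0.8027.
Q* = √(2DS / (H(1 − d/p))) = √(2 × 95,480 × 716 / (7.08 × 0.8027)).
= √(136,727,360 / 5.6833) ≈ 4904.865.
Maximum inventory = Q*(1 − d/p) = 4904.865 × 0.8027 ≈ 3937.269.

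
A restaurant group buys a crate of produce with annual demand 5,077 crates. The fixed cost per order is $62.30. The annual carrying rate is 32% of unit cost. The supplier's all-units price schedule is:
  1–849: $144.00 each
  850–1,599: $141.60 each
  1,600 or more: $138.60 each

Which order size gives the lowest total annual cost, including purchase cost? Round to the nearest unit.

Holding cost per unit per year at price C is H = 0.32·C.
For each price level, check whether its EOQ is feasible; otherwise the best quantity at that price is the breakpoint.
EOQ at $144.00 = 117.2 (feasible in tier 1): TC = 5,077×$144.00 + (5,077/117.2)×62.3 + (117.2/2)×0.32×$144.00 = $736,487.07.
EOQ at $141.60 = 118.2 < 850, so use break Q=850: TC = 5,077×$141.60 + (5,077/850.0)×62.3 + (850.0/2)×0.32×$141.60 = $738,532.91.
EOQ at $138.60 = 119.4 < 1600, so use break Q=1600: TC = 5,077×$138.60 + (5,077/1600.0)×62.3 + (1600.0/2)×0.32×$138.60 = $739,351.49.
Lowest total cost is $736,487.07 at Q = 117.2.

Q* ≈ 117 crates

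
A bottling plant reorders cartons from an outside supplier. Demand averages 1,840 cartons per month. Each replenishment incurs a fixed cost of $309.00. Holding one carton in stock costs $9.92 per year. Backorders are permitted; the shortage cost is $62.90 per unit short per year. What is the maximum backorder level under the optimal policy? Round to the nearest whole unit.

S* ≈ 172 cartons

Annual demand D = 1,840 × 12 = 22,080.
With planned backorders, Q* = √(2DS/H) · √((H+B)/B).
√(2DS/H) = √(2 × 22,080 × 309 / 9.92) = 1172.838.
√((H+B)/B) = √((9.92+62.9)/62.9) = 1.0760.
Q* ≈ 1261.938.
S* = Q* · H/(H+B) = 1261.938 × 9.92/72.82 ≈ 171.909.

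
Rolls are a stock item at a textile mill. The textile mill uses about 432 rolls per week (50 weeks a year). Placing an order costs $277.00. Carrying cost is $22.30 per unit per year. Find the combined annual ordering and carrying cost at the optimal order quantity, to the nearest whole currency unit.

Annual demand D = 432 × 50 = 21,600.
Q* = √(2DS/H) = √(2 × 21,600 × 277 / 22.3) ≈ 732.54.
At Q*, ordering cost (D/Q*)S equals holding cost (Q*/2)H, each = √(DSH/2).
Minimum total = √(2DSH) = √(2 × 21,600 × 277 × 22.3) ≈ 16335.566.

TC* ≈ $16,336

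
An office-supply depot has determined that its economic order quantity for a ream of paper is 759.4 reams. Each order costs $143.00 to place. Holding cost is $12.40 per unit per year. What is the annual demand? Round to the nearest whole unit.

The basic EOQ model gives Q* = √(2DS/H); rearrange for the unknown.
From Q* = √(2DS/H): D = Q*²H / (2S) = 759.4² × 12.4 / (2 × 143) = 25003.272.

D ≈ 25,003 reams per year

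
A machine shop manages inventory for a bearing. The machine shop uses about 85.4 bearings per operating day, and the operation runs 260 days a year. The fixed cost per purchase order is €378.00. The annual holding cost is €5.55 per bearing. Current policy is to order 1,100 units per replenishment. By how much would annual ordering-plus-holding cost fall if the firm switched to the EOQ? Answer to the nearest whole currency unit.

Extra cost ≈ €1,030 per year

Annual demand D = 85.4 × 260 = 22,204.
EOQ = √(2DS/H) = √(2 × 22,204 × 378 / 5.55) ≈ 1739.12.
Cost at Q* = (D/Q*)S + (Q*/2)H = √(2DSH) ≈ €9,652.13.
Cost at Q = 1,100: (22,204/1,100)×378 + (1,100/2)×5.55 = €7,630.10 + €3,052.50 = €10,682.60.
Excess = €10,682.60 − €9,652.13 = €1,030.48.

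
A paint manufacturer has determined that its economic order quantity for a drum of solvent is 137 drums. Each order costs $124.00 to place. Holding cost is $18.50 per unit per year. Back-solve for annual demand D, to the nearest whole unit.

D ≈ 1,400 drums per year

The basic EOQ model gives Q* = √(2DS/H); rearrange for the unknown.
From Q* = √(2DS/H): D = Q*²H / (2S) = 137² × 18.5 / (2 × 124) = 1400.107.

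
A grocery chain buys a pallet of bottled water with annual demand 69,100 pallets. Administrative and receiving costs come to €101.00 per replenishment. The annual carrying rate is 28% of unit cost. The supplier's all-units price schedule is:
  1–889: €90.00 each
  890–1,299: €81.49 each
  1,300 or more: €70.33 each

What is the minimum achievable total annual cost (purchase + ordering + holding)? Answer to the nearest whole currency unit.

Holding cost per unit per year at price C is H = 0.28·C.
For each price level, check whether its EOQ is feasible; otherwise the best quantity at that price is the breakpoint.
EOQ at €90.00 = 744.2 (feasible in tier 1): TC = 69,100×€90.00 + (69,100/744.2)×101 + (744.2/2)×0.28×€90.00 = €6,237,754.91.
EOQ at €81.49 = 782.1 < 890, so use break Q=890: TC = 69,100×€81.49 + (69,100/890.0)×101 + (890.0/2)×0.28×€81.49 = €5,648,954.34.
EOQ at €70.33 = 841.9 < 1300, so use break Q=1300: TC = 69,100×€70.33 + (69,100/1300.0)×101 + (1300.0/2)×0.28×€70.33 = €4,877,971.60.
Lowest total cost among the candidates is at Q = 1300.0.

TC* ≈ €4,877,972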